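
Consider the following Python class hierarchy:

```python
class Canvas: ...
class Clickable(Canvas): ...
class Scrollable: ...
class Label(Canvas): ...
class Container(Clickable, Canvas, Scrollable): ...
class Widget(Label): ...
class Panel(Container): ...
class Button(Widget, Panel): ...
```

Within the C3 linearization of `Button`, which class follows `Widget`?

Label

L[Button] = Button + merge(L[Widget], L[Panel], [Widget Panel])
  take Widget:  [Widget Label Canvas object] + [Panel Container Clickable Canvas Scrollable object] + [Widget Panel]
  take Label:  [Label Canvas object] + [Panel Container Clickable Canvas Scrollable object] + [Panel]
  take Panel:  [Canvas object] + [Panel Container Clickable Canvas Scrollable object] + [Panel]
  take Container:  [Canvas object] + [Container Clickable Canvas Scrollable object]
  take Clickable:  [Canvas object] + [Clickable Canvas Scrollable object]
  take Canvas:  [Canvas object] + [Canvas Scrollable object]
  take Scrollable:  [object] + [Scrollable object]
  take object:  [object] + [object]
MRO: Button Widget Label Panel Container Clickable Canvas Scrollable object
Widget is at position 1; next is Label.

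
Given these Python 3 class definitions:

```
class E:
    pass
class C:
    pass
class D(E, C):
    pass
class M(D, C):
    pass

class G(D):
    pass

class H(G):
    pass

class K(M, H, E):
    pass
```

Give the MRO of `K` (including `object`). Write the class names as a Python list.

L[K] = K + merge(L[M], L[H], L[E], [M H E])
  take M:  [M D E C object] + [H G D E C object] + [E object] + [M H E]
  take H:  [D E C object] + [H G D E C object] + [E object] + [H E]
  take G:  [D E C object] + [G D E C object] + [E object] + [E]
  take D:  [D E C object] + [D E C object] + [E object] + [E]
  take E:  [E C object] + [E C object] + [E object] + [E]
  take C:  [C object] + [C object] + [object]
  take object:  [object] + [object] + [object]

[K, M, H, G, D, E, C, object]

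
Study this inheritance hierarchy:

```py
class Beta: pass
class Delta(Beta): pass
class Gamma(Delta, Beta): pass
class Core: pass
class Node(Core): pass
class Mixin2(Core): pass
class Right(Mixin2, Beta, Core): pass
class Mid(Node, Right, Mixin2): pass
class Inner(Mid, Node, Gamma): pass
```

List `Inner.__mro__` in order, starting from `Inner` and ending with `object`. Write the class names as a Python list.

[Inner, Mid, Node, Right, Mixin2, Gamma, Delta, Beta, Core, object]

L[Inner] = Inner + merge(L[Mid], L[Node], L[Gamma], [Mid Node Gamma])
  take Mid:  [Mid Node Right Mixin2 Beta Core object] + [Node Core object] + [Gamma Delta Beta object] + [Mid Node Gamma]
  take Node:  [Node Right Mixin2 Beta Core object] + [Node Core object] + [Gamma Delta Beta object] + [Node Gamma]
  take Right:  [Right Mixin2 Beta Core object] + [Core object] + [Gamma Delta Beta object] + [Gamma]
  take Mixin2:  [Mixin2 Beta Core object] + [Core object] + [Gamma Delta Beta object] + [Gamma]
  take Gamma:  [Beta Core object] + [Core object] + [Gamma Delta Beta object] + [Gamma]
  take Delta:  [Beta Core object] + [Core object] + [Delta Beta object]
  take Beta:  [Beta Core object] + [Core object] + [Beta object]
  take Core:  [Core object] + [Core object] + [object]
  take object:  [object] + [object] + [object]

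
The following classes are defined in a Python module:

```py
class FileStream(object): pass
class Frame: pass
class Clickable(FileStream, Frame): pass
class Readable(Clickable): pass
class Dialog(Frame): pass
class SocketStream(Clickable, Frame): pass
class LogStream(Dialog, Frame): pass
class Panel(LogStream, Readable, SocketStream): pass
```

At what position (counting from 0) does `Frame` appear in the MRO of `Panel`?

7

L[Panel] = Panel + merge(L[LogStream], L[Readable], L[SocketStream], [LogStream Readable SocketStream])
  take LogStream:  [LogStream Dialog Frame object] + [Readable Clickable FileStream Frame object] + [SocketStream Clickable FileStream Frame object] + [LogStream Readable SocketStream]
  take Dialog:  [Dialog Frame object] + [Readable Clickable FileStream Frame object] + [SocketStream Clickable FileStream Frame object] + [Readable SocketStream]
  take Readable:  [Frame object] + [Readable Clickable FileStream Frame object] + [SocketStream Clickable FileStream Frame object] + [Readable SocketStream]
  take SocketStream:  [Frame object] + [Clickable FileStream Frame object] + [SocketStream Clickable FileStream Frame object] + [SocketStream]
  take Clickable:  [Frame object] + [Clickable FileStream Frame object] + [Clickable FileStream Frame object]
  take FileStream:  [Frame object] + [FileStream Frame object] + [FileStream Frame object]
  take Frame:  [Frame object] + [Frame object] + [Frame object]
  take object:  [object] + [object] + [object]
MRO: Panel LogStream Dialog Readable SocketStream Clickable FileStream Frame object
Frame sits at index 7.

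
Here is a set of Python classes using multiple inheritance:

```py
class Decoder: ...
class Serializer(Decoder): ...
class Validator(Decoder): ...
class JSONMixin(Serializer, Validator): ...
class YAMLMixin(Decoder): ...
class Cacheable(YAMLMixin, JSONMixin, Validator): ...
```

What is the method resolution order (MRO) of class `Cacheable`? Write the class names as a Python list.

L[Cacheable] = Cacheable + merge(L[YAMLMixin], L[JSONMixin], L[Validator], [YAMLMixin JSONMixin Validator])
  take YAMLMixin:  [YAMLMixin Decoder object] + [JSONMixin Serializer Validator Decoder object] + [Validator Decoder object] + [YAMLMixin JSONMixin Validator]
  take JSONMixin:  [Decoder object] + [JSONMixin Serializer Validator Decoder object] + [Validator Decoder object] + [JSONMixin Validator]
  take Serializer:  [Decoder object] + [Serializer Validator Decoder object] + [Validator Decoder object] + [Validator]
  take Validator:  [Decoder object] + [Validator Decoder object] + [Validator Decoder object] + [Validator]
  take Decoder:  [Decoder object] + [Decoder object] + [Decoder object]
  take object:  [object] + [object] + [object]

[Cacheable, YAMLMixin, JSONMixin, Serializer, Validator, Decoder, object]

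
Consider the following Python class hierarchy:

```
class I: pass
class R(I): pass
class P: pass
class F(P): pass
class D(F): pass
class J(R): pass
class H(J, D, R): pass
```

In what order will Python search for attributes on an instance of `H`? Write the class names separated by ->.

H -> J -> D -> R -> I -> F -> P -> object

L[H] = H + merge(L[J], L[D], L[R], [J D R])
  take J:  [J R I object] + [D F P object] + [R I object] + [J D R]
  take D:  [R I object] + [D F P object] + [R I object] + [D R]
  take R:  [R I object] + [F P object] + [R I object] + [R]
  take I:  [I object] + [F P object] + [I object]
  take F:  [object] + [F P object] + [object]
  take P:  [object] + [P object] + [object]
  take object:  [object] + [object] + [object]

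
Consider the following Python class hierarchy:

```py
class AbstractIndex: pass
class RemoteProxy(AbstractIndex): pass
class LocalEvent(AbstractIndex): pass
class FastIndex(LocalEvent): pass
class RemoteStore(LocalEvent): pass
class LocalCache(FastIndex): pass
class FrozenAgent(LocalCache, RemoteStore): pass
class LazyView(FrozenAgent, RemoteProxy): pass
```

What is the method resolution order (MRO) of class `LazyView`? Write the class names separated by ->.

L[LazyView] = LazyView + merge(L[FrozenAgent], L[RemoteProxy], [FrozenAgent RemoteProxy])
  take FrozenAgent:  [FrozenAgent LocalCache FastIndex RemoteStore LocalEvent AbstractIndex object] + [RemoteProxy AbstractIndex object] + [FrozenAgent RemoteProxy]
  take LocalCache:  [LocalCache FastIndex RemoteStore LocalEvent AbstractIndex object] + [RemoteProxy AbstractIndex object] + [RemoteProxy]
  take FastIndex:  [FastIndex RemoteStore LocalEvent AbstractIndex object] + [RemoteProxy AbstractIndex object] + [RemoteProxy]
  take RemoteStore:  [RemoteStore LocalEvent AbstractIndex object] + [RemoteProxy AbstractIndex object] + [RemoteProxy]
  take LocalEvent:  [LocalEvent AbstractIndex object] + [RemoteProxy AbstractIndex object] + [RemoteProxy]
  take RemoteProxy:  [AbstractIndex object] + [RemoteProxy AbstractIndex object] + [RemoteProxy]
  take AbstractIndex:  [AbstractIndex object] + [AbstractIndex object]
  take object:  [object] + [object]

LazyView -> FrozenAgent -> LocalCache -> FastIndex -> RemoteStore -> LocalEvent -> RemoteProxy -> AbstractIndex -> object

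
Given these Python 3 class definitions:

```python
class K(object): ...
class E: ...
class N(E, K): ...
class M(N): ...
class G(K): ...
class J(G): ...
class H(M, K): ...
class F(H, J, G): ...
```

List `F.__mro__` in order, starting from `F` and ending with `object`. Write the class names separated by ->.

L[F] = F + merge(L[H], L[J], L[G], [H J G])
  take H:  [H M N E K object] + [J G K object] + [G K object] + [H J G]
  take M:  [M N E K object] + [J G K object] + [G K object] + [J G]
  take N:  [N E K object] + [J G K object] + [G K object] + [J G]
  take E:  [E K object] + [J G K object] + [G K object] + [J G]
  take J:  [K object] + [J G K object] + [G K object] + [J G]
  take G:  [K object] + [G K object] + [G K object] + [G]
  take K:  [K object] + [K object] + [K object]
  take object:  [object] + [object] + [object]

F -> H -> M -> N -> E -> J -> G -> K -> object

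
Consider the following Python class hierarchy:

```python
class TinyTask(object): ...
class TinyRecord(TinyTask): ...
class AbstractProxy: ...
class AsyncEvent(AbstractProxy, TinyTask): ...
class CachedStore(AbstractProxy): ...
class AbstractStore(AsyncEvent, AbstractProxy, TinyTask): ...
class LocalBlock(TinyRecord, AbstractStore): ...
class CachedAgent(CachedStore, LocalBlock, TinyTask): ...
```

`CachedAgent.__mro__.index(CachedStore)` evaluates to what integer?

L[CachedAgent] = CachedAgent + merge(L[CachedStore], L[LocalBlock], L[TinyTask], [CachedStore LocalBlock TinyTask])
  take CachedStore:  [CachedStore AbstractProxy object] + [LocalBlock TinyRecord AbstractStore AsyncEvent AbstractProxy TinyTask object] + [TinyTask object] + [CachedStore LocalBlock TinyTask]
  take LocalBlock:  [AbstractProxy object] + [LocalBlock TinyRecord AbstractStore AsyncEvent AbstractProxy TinyTask object] + [TinyTask object] + [LocalBlock TinyTask]
  take TinyRecord:  [AbstractProxy object] + [TinyRecord AbstractStore AsyncEvent AbstractProxy TinyTask object] + [TinyTask object] + [TinyTask]
  take AbstractStore:  [AbstractProxy object] + [AbstractStore AsyncEvent AbstractProxy TinyTask object] + [TinyTask object] + [TinyTask]
  take AsyncEvent:  [AbstractProxy object] + [AsyncEvent AbstractProxy TinyTask object] + [TinyTask object] + [TinyTask]
  take AbstractProxy:  [AbstractProxy object] + [AbstractProxy TinyTask object] + [TinyTask object] + [TinyTask]
  take TinyTask:  [object] + [TinyTask object] + [TinyTask object] + [TinyTask]
  take object:  [object] + [object] + [object]
MRO: CachedAgent CachedStore LocalBlock TinyRecord AbstractStore AsyncEvent AbstractProxy TinyTask object
CachedStore sits at index 1.

1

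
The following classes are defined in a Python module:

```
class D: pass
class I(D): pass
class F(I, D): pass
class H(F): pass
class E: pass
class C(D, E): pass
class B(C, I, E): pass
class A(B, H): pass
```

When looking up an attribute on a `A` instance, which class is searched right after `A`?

L[A] = A + merge(L[B], L[H], [B H])
  take B:  [B C I D E object] + [H F I D object] + [B H]
  take C:  [C I D E object] + [H F I D object] + [H]
  take H:  [I D E object] + [H F I D object] + [H]
  take F:  [I D E object] + [F I D object]
  take I:  [I D E object] + [I D object]
  take D:  [D E object] + [D object]
  take E:  [E object] + [object]
  take object:  [object] + [object]
MRO: A B C H F I D E object
A is at position 0; next is B.

B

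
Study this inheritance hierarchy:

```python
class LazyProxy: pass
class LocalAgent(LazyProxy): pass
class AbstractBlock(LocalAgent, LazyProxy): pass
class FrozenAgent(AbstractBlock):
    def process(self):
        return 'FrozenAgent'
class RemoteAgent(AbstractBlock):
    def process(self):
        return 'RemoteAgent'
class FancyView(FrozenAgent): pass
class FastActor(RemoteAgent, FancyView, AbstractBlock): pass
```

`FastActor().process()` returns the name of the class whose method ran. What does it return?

L[FastActor] = FastActor + merge(L[RemoteAgent], L[FancyView], L[AbstractBlock], [RemoteAgent FancyView AbstractBlock])
  take RemoteAgent:  [RemoteAgent AbstractBlock LocalAgent LazyProxy object] + [FancyView FrozenAgent AbstractBlock LocalAgent LazyProxy object] + [AbstractBlock LocalAgent LazyProxy object] + [RemoteAgent FancyView AbstractBlock]
  take FancyView:  [AbstractBlock LocalAgent LazyProxy object] + [FancyView FrozenAgent AbstractBlock LocalAgent LazyProxy object] + [AbstractBlock LocalAgent LazyProxy object] + [FancyView AbstractBlock]
  take FrozenAgent:  [AbstractBlock LocalAgent LazyProxy object] + [FrozenAgent AbstractBlock LocalAgent LazyProxy object] + [AbstractBlock LocalAgent LazyProxy object] + [AbstractBlock]
  take AbstractBlock:  [AbstractBlock LocalAgent LazyProxy object] + [AbstractBlock LocalAgent LazyProxy object] + [AbstractBlock LocalAgent LazyProxy object] + [AbstractBlock]
  take LocalAgent:  [LocalAgent LazyProxy object] + [LocalAgent LazyProxy object] + [LocalAgent LazyProxy object]
  take LazyProxy:  [LazyProxy object] + [LazyProxy object] + [LazyProxy object]
  take object:  [object] + [object] + [object]
MRO: FastActor RemoteAgent FancyView FrozenAgent AbstractBlock LocalAgent LazyProxy object
process is defined in: FrozenAgent, RemoteAgent. First along the MRO is RemoteAgent.

RemoteAgent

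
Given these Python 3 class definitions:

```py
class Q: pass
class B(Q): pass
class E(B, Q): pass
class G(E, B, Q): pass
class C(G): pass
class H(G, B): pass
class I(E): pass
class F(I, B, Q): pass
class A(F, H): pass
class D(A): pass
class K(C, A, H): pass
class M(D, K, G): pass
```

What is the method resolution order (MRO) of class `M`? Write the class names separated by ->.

L[M] = M + merge(L[D], L[K], L[G], [D K G])
  take D:  [D A F I H G E B Q object] + [K C A F I H G E B Q object] + [G E B Q object] + [D K G]
  take K:  [A F I H G E B Q object] + [K C A F I H G E B Q object] + [G E B Q object] + [K G]
  take C:  [A F I H G E B Q object] + [C A F I H G E B Q object] + [G E B Q object] + [G]
  take A:  [A F I H G E B Q object] + [A F I H G E B Q object] + [G E B Q object] + [G]
  take F:  [F I H G E B Q object] + [F I H G E B Q object] + [G E B Q object] + [G]
  take I:  [I H G E B Q object] + [I H G E B Q object] + [G E B Q object] + [G]
  take H:  [H G E B Q object] + [H G E B Q object] + [G E B Q object] + [G]
  take G:  [G E B Q object] + [G E B Q object] + [G E B Q object] + [G]
  take E:  [E B Q object] + [E B Q object] + [E B Q object]
  take B:  [B Q object] + [B Q object] + [B Q object]
  take Q:  [Q object] + [Q object] + [Q object]
  take object:  [object] + [object] + [object]

M -> D -> K -> C -> A -> F -> I -> H -> G -> E -> B -> Q -> object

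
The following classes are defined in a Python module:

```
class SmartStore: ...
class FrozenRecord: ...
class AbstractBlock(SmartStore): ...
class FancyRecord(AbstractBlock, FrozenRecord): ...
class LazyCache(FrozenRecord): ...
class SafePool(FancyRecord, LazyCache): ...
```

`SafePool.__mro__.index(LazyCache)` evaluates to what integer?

L[SafePool] = SafePool + merge(L[FancyRecord], L[LazyCache], [FancyRecord LazyCache])
  take FancyRecord:  [FancyRecord AbstractBlock SmartStore FrozenRecord object] + [LazyCache FrozenRecord object] + [FancyRecord LazyCache]
  take AbstractBlock:  [AbstractBlock SmartStore FrozenRecord object] + [LazyCache FrozenRecord object] + [LazyCache]
  take SmartStore:  [SmartStore FrozenRecord object] + [LazyCache FrozenRecord object] + [LazyCache]
  take LazyCache:  [FrozenRecord object] + [LazyCache FrozenRecord object] + [LazyCache]
  take FrozenRecord:  [FrozenRecord object] + [FrozenRecord object]
  take object:  [object] + [object]
MRO: SafePool FancyRecord AbstractBlock SmartStore LazyCache FrozenRecord object
LazyCache sits at index 4.

4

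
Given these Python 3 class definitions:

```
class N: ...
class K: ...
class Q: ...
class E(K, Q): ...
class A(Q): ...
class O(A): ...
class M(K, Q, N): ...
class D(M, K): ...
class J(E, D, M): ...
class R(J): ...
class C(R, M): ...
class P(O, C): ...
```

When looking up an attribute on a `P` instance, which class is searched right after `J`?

E

L[P] = P + merge(L[O], L[C], [O C])
  take O:  [O A Q object] + [C R J E D M K Q N object] + [O C]
  take A:  [A Q object] + [C R J E D M K Q N object] + [C]
  take C:  [Q object] + [C R J E D M K Q N object] + [C]
  take R:  [Q object] + [R J E D M K Q N object]
  take J:  [Q object] + [J E D M K Q N object]
  take E:  [Q object] + [E D M K Q N object]
  take D:  [Q object] + [D M K Q N object]
  take M:  [Q object] + [M K Q N object]
  take K:  [Q object] + [K Q N object]
  take Q:  [Q object] + [Q N object]
  take N:  [object] + [N object]
  take object:  [object] + [object]
MRO: P O A C R J E D M K Q N object
J is at position 5; next is E.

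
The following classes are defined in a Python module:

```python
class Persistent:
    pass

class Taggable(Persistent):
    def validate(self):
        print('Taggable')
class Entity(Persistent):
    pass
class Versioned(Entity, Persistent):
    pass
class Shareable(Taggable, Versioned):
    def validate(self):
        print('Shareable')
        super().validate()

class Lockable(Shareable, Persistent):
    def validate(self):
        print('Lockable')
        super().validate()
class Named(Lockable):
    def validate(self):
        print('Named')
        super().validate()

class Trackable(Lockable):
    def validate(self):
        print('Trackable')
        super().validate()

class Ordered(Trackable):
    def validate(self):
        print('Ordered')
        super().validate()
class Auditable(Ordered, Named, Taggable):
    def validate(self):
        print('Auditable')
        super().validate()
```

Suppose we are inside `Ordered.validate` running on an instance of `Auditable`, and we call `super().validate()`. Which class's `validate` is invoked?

L[Auditable] = Auditable + merge(L[Ordered], L[Named], L[Taggable], [Ordered Named Taggable])
  take Ordered:  [Ordered Trackable Lockable Shareable Taggable Versioned Entity Persistent object] + [Named Lockable Shareable Taggable Versioned Entity Persistent object] + [Taggable Persistent object] + [Ordered Named Taggable]
  take Trackable:  [Trackable Lockable Shareable Taggable Versioned Entity Persistent object] + [Named Lockable Shareable Taggable Versioned Entity Persistent object] + [Taggable Persistent object] + [Named Taggable]
  take Named:  [Lockable Shareable Taggable Versioned Entity Persistent object] + [Named Lockable Shareable Taggable Versioned Entity Persistent object] + [Taggable Persistent object] + [Named Taggable]
  take Lockable:  [Lockable Shareable Taggable Versioned Entity Persistent object] + [Lockable Shareable Taggable Versioned Entity Persistent object] + [Taggable Persistent object] + [Taggable]
  take Shareable:  [Shareable Taggable Versioned Entity Persistent object] + [Shareable Taggable Versioned Entity Persistent object] + [Taggable Persistent object] + [Taggable]
  take Taggable:  [Taggable Versioned Entity Persistent object] + [Taggable Versioned Entity Persistent object] + [Taggable Persistent object] + [Taggable]
  take Versioned:  [Versioned Entity Persistent object] + [Versioned Entity Persistent object] + [Persistent object]
  take Entity:  [Entity Persistent object] + [Entity Persistent object] + [Persistent object]
  take Persistent:  [Persistent object] + [Persistent object] + [Persistent object]
  take object:  [object] + [object] + [object]
MRO: Auditable Ordered Trackable Named Lockable Shareable Taggable Versioned Entity Persistent object
super() in Ordered.validate on a Auditable instance goes to the class after Ordered in Auditable's MRO: Trackable.

Trackable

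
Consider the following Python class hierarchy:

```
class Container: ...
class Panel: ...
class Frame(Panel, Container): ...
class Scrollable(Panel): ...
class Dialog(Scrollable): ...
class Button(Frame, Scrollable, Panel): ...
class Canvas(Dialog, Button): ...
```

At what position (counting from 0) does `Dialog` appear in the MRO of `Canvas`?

1

L[Canvas] = Canvas + merge(L[Dialog], L[Button], [Dialog Button])
  take Dialog:  [Dialog Scrollable Panel object] + [Button Frame Scrollable Panel Container object] + [Dialog Button]
  take Button:  [Scrollable Panel object] + [Button Frame Scrollable Panel Container object] + [Button]
  take Frame:  [Scrollable Panel object] + [Frame Scrollable Panel Container object]
  take Scrollable:  [Scrollable Panel object] + [Scrollable Panel Container object]
  take Panel:  [Panel object] + [Panel Container object]
  take Container:  [object] + [Container object]
  take object:  [object] + [object]
MRO: Canvas Dialog Button Frame Scrollable Panel Container object
Dialog sits at index 1.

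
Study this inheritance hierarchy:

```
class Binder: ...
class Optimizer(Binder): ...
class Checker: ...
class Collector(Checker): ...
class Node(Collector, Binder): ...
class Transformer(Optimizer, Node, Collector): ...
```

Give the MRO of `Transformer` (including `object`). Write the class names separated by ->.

L[Transformer] = Transformer + merge(L[Optimizer], L[Node], L[Collector], [Optimizer Node Collector])
  take Optimizer:  [Optimizer Binder object] + [Node Collector Checker Binder object] + [Collector Checker object] + [Optimizer Node Collector]
  take Node:  [Binder object] + [Node Collector Checker Binder object] + [Collector Checker object] + [Node Collector]
  take Collector:  [Binder object] + [Collector Checker Binder object] + [Collector Checker object] + [Collector]
  take Checker:  [Binder object] + [Checker Binder object] + [Checker object]
  take Binder:  [Binder object] + [Binder object] + [object]
  take object:  [object] + [object] + [object]

Transformer -> Optimizer -> Node -> Collector -> Checker -> Binder -> object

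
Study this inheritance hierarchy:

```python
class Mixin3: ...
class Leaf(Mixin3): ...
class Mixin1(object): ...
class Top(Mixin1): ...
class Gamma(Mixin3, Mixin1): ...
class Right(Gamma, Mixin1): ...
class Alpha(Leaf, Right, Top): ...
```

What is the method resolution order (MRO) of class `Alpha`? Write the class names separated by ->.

Alpha -> Leaf -> Right -> Gamma -> Mixin3 -> Top -> Mixin1 -> object

L[Alpha] = Alpha + merge(L[Leaf], L[Right], L[Top], [Leaf Right Top])
  take Leaf:  [Leaf Mixin3 object] + [Right Gamma Mixin3 Mixin1 object] + [Top Mixin1 object] + [Leaf Right Top]
  take Right:  [Mixin3 object] + [Right Gamma Mixin3 Mixin1 object] + [Top Mixin1 object] + [Right Top]
  take Gamma:  [Mixin3 object] + [Gamma Mixin3 Mixin1 object] + [Top Mixin1 object] + [Top]
  take Mixin3:  [Mixin3 object] + [Mixin3 Mixin1 object] + [Top Mixin1 object] + [Top]
  take Top:  [object] + [Mixin1 object] + [Top Mixin1 object] + [Top]
  take Mixin1:  [object] + [Mixin1 object] + [Mixin1 object]
  take object:  [object] + [object] + [object]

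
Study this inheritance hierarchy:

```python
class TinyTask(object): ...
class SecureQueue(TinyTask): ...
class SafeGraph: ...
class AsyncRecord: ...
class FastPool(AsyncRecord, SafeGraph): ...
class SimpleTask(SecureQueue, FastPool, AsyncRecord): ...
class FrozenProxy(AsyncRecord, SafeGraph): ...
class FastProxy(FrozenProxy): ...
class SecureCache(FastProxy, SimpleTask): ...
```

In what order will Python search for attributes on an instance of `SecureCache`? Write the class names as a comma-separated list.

L[SecureCache] = SecureCache + merge(L[FastProxy], L[SimpleTask], [FastProxy SimpleTask])
  take FastProxy:  [FastProxy FrozenProxy AsyncRecord SafeGraph object] + [SimpleTask SecureQueue TinyTask FastPool AsyncRecord SafeGraph object] + [FastProxy SimpleTask]
  take FrozenProxy:  [FrozenProxy AsyncRecord SafeGraph object] + [SimpleTask SecureQueue TinyTask FastPool AsyncRecord SafeGraph object] + [SimpleTask]
  take SimpleTask:  [AsyncRecord SafeGraph object] + [SimpleTask SecureQueue TinyTask FastPool AsyncRecord SafeGraph object] + [SimpleTask]
  take SecureQueue:  [AsyncRecord SafeGraph object] + [SecureQueue TinyTask FastPool AsyncRecord SafeGraph object]
  take TinyTask:  [AsyncRecord SafeGraph object] + [TinyTask FastPool AsyncRecord SafeGraph object]
  take FastPool:  [AsyncRecord SafeGraph object] + [FastPool AsyncRecord SafeGraph object]
  take AsyncRecord:  [AsyncRecord SafeGraph object] + [AsyncRecord SafeGraph object]
  take SafeGraph:  [SafeGraph object] + [SafeGraph object]
  take object:  [object] + [object]

SecureCache, FastProxy, FrozenProxy, SimpleTask, SecureQueue, TinyTask, FastPool, AsyncRecord, SafeGraph, object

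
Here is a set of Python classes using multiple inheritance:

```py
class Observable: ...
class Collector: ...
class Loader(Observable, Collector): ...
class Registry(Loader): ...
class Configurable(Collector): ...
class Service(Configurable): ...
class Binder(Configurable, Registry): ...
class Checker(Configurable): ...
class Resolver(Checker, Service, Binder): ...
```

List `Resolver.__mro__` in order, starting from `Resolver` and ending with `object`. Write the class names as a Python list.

[Resolver, Checker, Service, Binder, Configurable, Registry, Loader, Observable, Collector, object]

L[Resolver] = Resolver + merge(L[Checker], L[Service], L[Binder], [Checker Service Binder])
  take Checker:  [Checker Configurable Collector object] + [Service Configurable Collector object] + [Binder Configurable Registry Loader Observable Collector object] + [Checker Service Binder]
  take Service:  [Configurable Collector object] + [Service Configurable Collector object] + [Binder Configurable Registry Loader Observable Collector object] + [Service Binder]
  take Binder:  [Configurable Collector object] + [Configurable Collector object] + [Binder Configurable Registry Loader Observable Collector object] + [Binder]
  take Configurable:  [Configurable Collector object] + [Configurable Collector object] + [Configurable Registry Loader Observable Collector object]
  take Registry:  [Collector object] + [Collector object] + [Registry Loader Observable Collector object]
  take Loader:  [Collector object] + [Collector object] + [Loader Observable Collector object]
  take Observable:  [Collector object] + [Collector object] + [Observable Collector object]
  take Collector:  [Collector object] + [Collector object] + [Collector object]
  take object:  [object] + [object] + [object]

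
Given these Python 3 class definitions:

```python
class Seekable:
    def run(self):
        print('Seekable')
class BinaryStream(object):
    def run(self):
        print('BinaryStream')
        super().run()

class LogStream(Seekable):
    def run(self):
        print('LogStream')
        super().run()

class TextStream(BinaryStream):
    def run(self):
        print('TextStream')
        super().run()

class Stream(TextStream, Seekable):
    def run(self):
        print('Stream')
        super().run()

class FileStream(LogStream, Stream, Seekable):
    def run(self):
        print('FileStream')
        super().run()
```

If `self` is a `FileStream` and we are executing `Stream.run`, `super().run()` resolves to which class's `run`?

TextStream

L[FileStream] = FileStream + merge(L[LogStream], L[Stream], L[Seekable], [LogStream Stream Seekable])
  take LogStream:  [LogStream Seekable object] + [Stream TextStream BinaryStream Seekable object] + [Seekable object] + [LogStream Stream Seekable]
  take Stream:  [Seekable object] + [Stream TextStream BinaryStream Seekable object] + [Seekable object] + [Stream Seekable]
  take TextStream:  [Seekable object] + [TextStream BinaryStream Seekable object] + [Seekable object] + [Seekable]
  take BinaryStream:  [Seekable object] + [BinaryStream Seekable object] + [Seekable object] + [Seekable]
  take Seekable:  [Seekable object] + [Seekable object] + [Seekable object] + [Seekable]
  take object:  [object] + [object] + [object]
MRO: FileStream LogStream Stream TextStream BinaryStream Seekable object
super() in Stream.run on a FileStream instance goes to the class after Stream in FileStream's MRO: TextStream.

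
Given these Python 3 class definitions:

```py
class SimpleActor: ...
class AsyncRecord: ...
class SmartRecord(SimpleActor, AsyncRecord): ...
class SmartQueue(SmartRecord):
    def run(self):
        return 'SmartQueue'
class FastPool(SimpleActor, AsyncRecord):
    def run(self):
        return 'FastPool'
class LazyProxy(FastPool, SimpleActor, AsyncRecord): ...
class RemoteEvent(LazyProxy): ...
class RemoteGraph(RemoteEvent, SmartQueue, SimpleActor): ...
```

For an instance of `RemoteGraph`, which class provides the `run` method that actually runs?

FastPool

L[RemoteGraph] = RemoteGraph + merge(L[RemoteEvent], L[SmartQueue], L[SimpleActor], [RemoteEvent SmartQueue SimpleActor])
  take RemoteEvent:  [RemoteEvent LazyProxy FastPool SimpleActor AsyncRecord object] + [SmartQueue SmartRecord SimpleActor AsyncRecord object] + [SimpleActor object] + [RemoteEvent SmartQueue SimpleActor]
  take LazyProxy:  [LazyProxy FastPool SimpleActor AsyncRecord object] + [SmartQueue SmartRecord SimpleActor AsyncRecord object] + [SimpleActor object] + [SmartQueue SimpleActor]
  take FastPool:  [FastPool SimpleActor AsyncRecord object] + [SmartQueue SmartRecord SimpleActor AsyncRecord object] + [SimpleActor object] + [SmartQueue SimpleActor]
  take SmartQueue:  [SimpleActor AsyncRecord object] + [SmartQueue SmartRecord SimpleActor AsyncRecord object] + [SimpleActor object] + [SmartQueue SimpleActor]
  take SmartRecord:  [SimpleActor AsyncRecord object] + [SmartRecord SimpleActor AsyncRecord object] + [SimpleActor object] + [SimpleActor]
  take SimpleActor:  [SimpleActor AsyncRecord object] + [SimpleActor AsyncRecord object] + [SimpleActor object] + [SimpleActor]
  take AsyncRecord:  [AsyncRecord object] + [AsyncRecord object] + [object]
  take object:  [object] + [object] + [object]
MRO: RemoteGraph RemoteEvent LazyProxy FastPool SmartQueue SmartRecord SimpleActor AsyncRecord object
run is defined in: FastPool, SmartQueue. First along the MRO is FastPool.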